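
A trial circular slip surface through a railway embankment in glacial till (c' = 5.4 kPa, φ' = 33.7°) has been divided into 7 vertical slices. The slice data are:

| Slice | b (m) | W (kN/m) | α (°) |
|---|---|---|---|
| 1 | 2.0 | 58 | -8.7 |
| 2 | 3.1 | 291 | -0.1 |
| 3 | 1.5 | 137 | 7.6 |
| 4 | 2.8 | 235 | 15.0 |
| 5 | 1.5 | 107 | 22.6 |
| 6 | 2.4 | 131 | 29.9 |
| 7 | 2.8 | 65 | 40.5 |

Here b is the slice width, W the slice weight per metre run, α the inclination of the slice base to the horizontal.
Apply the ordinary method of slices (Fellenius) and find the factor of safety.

Ordinary method of slices: FS = Σ[c'·Δl_i + (W_i cosα_i)·tanφ'] / Σ W_i sinα_i, with Δl_i = b_i / cosα_i.
Slice 1: Δl = 2.0/cos(-8.7°) = 2.023 m; N'_1 = 58·cos(-8.7°) = 57.3; c'Δl = 10.93; W sinα = -8.8
Slice 2: Δl = 3.1/cos(-0.1°) = 3.100 m; N'_2 = 291·cos(-0.1°) = 291.0; c'Δl = 16.74; W sinα = -0.5
Slice 3: Δl = 1.5/cos7.6° = 1.513 m; N'_3 = 137·cos7.6° = 135.8; c'Δl = 8.17; W sinα = 18.1
Slice 4: Δl = 2.8/cos15.0° = 2.899 m; N'_4 = 235·cos15.0° = 227.0; c'Δl = 15.65; W sinα = 60.8
Slice 5: Δl = 1.5/cos22.6° = 1.625 m; N'_5 = 107·cos22.6° = 98.8; c'Δl = 8.77; W sinα = 41.1
Slice 6: Δl = 2.4/cos29.9° = 2.768 m; N'_6 = 131·cos29.9° = 113.6; c'Δl = 14.95; W sinα = 65.3
Slice 7: Δl = 2.8/cos40.5° = 3.682 m; N'_7 = 65·cos40.5° = 49.4; c'Δl = 19.88; W sinα = 42.2
Σc'Δl = 95.1 kN/m; ΣN' = 972.9 kN/m; ΣW sinα = 218.3 kN/m
Resisting = 95.1 + 972.9·tan33.7° = 95.1 + 648.8 = 743.9 kN/m
FS = 743.9 / 218.3 = 3.408

FS = 3.41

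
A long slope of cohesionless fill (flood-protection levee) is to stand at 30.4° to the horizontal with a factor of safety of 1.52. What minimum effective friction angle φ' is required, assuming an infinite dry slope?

φ' = 41.7°

FS = tanφ'/tanβ ⇒ tanφ' = FS · tanβ = 1.52 · tan30.4° = 0.8918
φ' = arctan(0.8918) = 41.73°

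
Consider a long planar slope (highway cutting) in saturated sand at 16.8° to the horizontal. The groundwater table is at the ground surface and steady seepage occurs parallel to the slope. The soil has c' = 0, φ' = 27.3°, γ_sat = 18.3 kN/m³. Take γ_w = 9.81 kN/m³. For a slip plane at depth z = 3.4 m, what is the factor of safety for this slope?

With seepage parallel to the slope and the water table at the surface, the effective normal stress on the slip plane uses the buoyant unit weight γ' = γ_sat − γ_w while the driving shear stress uses γ_sat:
FS = [c' + γ' z cos²β tanφ'] / [γ_sat z sinβ cosβ]
(For c' = 0 this reduces to FS = (γ'/γ_sat)·tanφ'/tanβ.)
γ' = 18.3 − 9.81 = 8.49 kN/m³
Numerator = 0.0 + 8.49·3.4·cos²16.8°·tan27.3° = 0.0 + 8.49·3.4·0.9165·0.5161 = 13.654 kPa
Denominator = 18.3·3.4·sin16.8°·cos16.8° = 18.3·3.4·0.2890·0.9573 = 17.216 kPa
FS = 13.654 / 17.216 = 0.793

FS = 0.79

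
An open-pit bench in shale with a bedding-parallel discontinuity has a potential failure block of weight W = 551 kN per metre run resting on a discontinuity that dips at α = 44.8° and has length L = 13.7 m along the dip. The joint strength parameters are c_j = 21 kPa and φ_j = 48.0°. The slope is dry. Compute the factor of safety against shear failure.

FS = 1.86

Resolving the block weight along and normal to the plane and applying the Mohr–Coulomb strength on the joint:
N' = W cosα = 551·cos44.8° = 391.0 kN/m
Driving force T = W sinα = 551·sin44.8° = 388.3 kN/m
Resisting force R = c_j·L + N'·tanφ_j = 21·13.7 + 391.0·tan48.0° = 287.7 + 434.2 = 721.9 kN/m
FS = R / T = 721.9 / 388.3 = 1.859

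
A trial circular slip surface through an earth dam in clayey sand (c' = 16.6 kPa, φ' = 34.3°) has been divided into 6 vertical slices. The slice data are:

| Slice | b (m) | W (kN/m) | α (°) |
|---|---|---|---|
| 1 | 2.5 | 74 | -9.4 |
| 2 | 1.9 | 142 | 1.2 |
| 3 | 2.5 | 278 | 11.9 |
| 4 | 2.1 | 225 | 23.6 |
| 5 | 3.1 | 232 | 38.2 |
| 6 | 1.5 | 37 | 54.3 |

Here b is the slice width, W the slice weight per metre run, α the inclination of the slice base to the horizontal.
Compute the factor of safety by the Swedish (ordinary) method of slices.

Ordinary method of slices: FS = Σ[c'·Δl_i + (W_i cosα_i)·tanφ'] / Σ W_i sinα_i, with Δl_i = b_i / cosα_i.
Slice 1: Δl = 2.5/cos(-9.4°) = 2.534 m; N'_1 = 74·cos(-9.4°) = 73.0; c'Δl = 42.06; W sinα = -12.1
Slice 2: Δl = 1.9/cos1.2° = 1.900 m; N'_2 = 142·cos1.2° = 142.0; c'Δl = 31.55; W sinα = 3.0
Slice 3: Δl = 2.5/cos11.9° = 2.555 m; N'_3 = 278·cos11.9° = 272.0; c'Δl = 42.41; W sinα = 57.3
Slice 4: Δl = 2.1/cos23.6° = 2.292 m; N'_4 = 225·cos23.6° = 206.2; c'Δl = 38.04; W sinα = 90.1
Slice 5: Δl = 3.1/cos38.2° = 3.945 m; N'_5 = 232·cos38.2° = 182.3; c'Δl = 65.48; W sinα = 143.5
Slice 6: Δl = 1.5/cos54.3° = 2.571 m; N'_6 = 37·cos54.3° = 21.6; c'Δl = 42.67; W sinα = 30.0
Σc'Δl = 262.2 kN/m; ΣN' = 897.1 kN/m; ΣW sinα = 311.8 kN/m
Resisting = 262.2 + 897.1·tan34.3° = 262.2 + 612.0 = 874.2 kN/m
FS = 874.2 / 311.8 = 2.804

FS = 2.80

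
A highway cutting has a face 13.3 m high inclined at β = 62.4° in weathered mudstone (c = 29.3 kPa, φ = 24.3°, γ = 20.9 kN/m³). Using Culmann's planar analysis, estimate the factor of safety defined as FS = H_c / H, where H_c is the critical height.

FS = 1.60

H_c = (4c/γ) · sinβ cosφ / [1 − cos(β − φ)]
    = (4·29.3/20.9) · sin62.4°·cos24.3° / [1 − cos38.1°]
    = 5.608 · 0.8077 / 0.2131 = 21.26 m
FS = H_c / H = 21.26 / 13.3 = 1.598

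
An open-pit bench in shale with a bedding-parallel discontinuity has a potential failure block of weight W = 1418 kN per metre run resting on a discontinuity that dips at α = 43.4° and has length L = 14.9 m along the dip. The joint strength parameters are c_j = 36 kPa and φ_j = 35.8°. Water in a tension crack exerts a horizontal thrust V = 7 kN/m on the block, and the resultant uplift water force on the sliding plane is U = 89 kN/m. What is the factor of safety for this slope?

Resolving the block weight along and normal to the plane and applying the Mohr–Coulomb strength on the joint:
N' = W cosα − U − V sinα = 1418·cos43.4° − 89 − 7·sin43.4° = 936.5 kN/m
Driving force T = W sinα + V cosα = 1418·sin43.4° + 7·cos43.4° = 979.4 kN/m
Resisting force R = c_j·L + N'·tanφ_j = 36·14.9 + 936.5·tan35.8° = 536.4 + 675.4 = 1211.8 kN/m
FS = R / T = 1211.8 / 979.4 = 1.237

FS = 1.24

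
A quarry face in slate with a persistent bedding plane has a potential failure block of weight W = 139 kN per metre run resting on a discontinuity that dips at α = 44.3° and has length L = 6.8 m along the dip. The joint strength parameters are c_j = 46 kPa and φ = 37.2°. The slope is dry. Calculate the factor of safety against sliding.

Resolving the block weight along and normal to the plane and applying the Mohr–Coulomb strength on the joint:
N' = W cosα = 139·cos44.3° = 99.5 kN/m
Driving force T = W sinα = 139·sin44.3° = 97.1 kN/m
Resisting force R = c_j·L + N'·tanφ = 46·6.8 + 99.5·tan37.2° = 312.8 + 75.5 = 388.3 kN/m
FS = R / T = 388.3 / 97.1 = 4.000

FS = 4.00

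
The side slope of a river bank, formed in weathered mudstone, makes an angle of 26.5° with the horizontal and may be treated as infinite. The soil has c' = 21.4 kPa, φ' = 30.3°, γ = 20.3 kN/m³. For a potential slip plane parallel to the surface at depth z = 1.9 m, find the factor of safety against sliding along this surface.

For an infinite slope with a slip plane parallel to the surface (no pore pressure): FS = [c' + γz cos²β tanφ'] / [γz sinβ cosβ].
γz = 20.3·1.9 = 38.57 kN/m²
Numerator = 21.4 + 38.57·cos²26.5°·tan30.3° = 21.4 + 38.57·0.8009·0.5844 = 39.451 kPa
Denominator = 38.57·sin26.5°·cos26.5° = 38.57·0.4462·0.8949 = 15.402 kPa
FS = 39.451 / 15.402 = 2.561

FS = 2.56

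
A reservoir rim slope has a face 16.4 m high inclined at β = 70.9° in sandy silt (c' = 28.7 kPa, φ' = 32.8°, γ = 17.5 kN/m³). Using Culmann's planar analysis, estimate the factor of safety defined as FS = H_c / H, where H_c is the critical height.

H_c = (4c'/γ) · sinβ cosφ' / [1 − cos(β − φ')]
    = (4·28.7/17.5) · sin70.9°·cos32.8° / [1 − cos38.1°]
    = 6.560 · 0.7943 / 0.2131 = 24.46 m
FS = H_c / H = 24.46 / 16.4 = 1.491

FS = 1.49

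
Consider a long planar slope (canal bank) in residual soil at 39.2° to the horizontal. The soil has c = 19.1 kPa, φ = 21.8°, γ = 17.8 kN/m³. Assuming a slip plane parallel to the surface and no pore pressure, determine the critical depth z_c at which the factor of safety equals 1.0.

Setting FS = 1.00 in FS = [c + γz cos²β tanφ] / [γz sinβ cosβ] and solving for z:
z = c / [γ cosβ (FS·sinβ − cosβ·tanφ)]
  = 19.1 / [17.8·cos39.2°·(1.00·sin39.2° − cos39.2°·tan21.8°)]
  = 19.1 / [17.8·0.7749·(1.00·0.6320 − 0.7749·0.4000)]
  = 19.1 / 4.4427 = 4.299 m

z_c = 4.30 m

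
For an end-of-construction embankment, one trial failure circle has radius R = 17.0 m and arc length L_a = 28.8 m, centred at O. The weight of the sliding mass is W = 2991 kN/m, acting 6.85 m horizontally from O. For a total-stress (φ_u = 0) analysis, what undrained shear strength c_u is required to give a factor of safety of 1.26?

FS = c_u·L_a·R / (W·d), so c_u = FS·W·d / (L_a·R).
c_u = 1.26·2991·6.85 / (28.80·17.0) = 25815.3 / 489.60 = 52.73 kPa

c_u = 52.7 kPa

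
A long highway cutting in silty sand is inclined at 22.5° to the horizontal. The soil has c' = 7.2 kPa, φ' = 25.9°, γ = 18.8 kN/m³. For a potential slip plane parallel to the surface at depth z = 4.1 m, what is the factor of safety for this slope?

For an infinite slope with a slip plane parallel to the surface (no pore pressure): FS = [c' + γz cos²β tanφ'] / [γz sinβ cosβ].
γz = 18.8·4.1 = 77.08 kN/m²
Numerator = 7.2 + 77.08·cos²22.5°·tan25.9° = 7.2 + 77.08·0.8536·0.4856 = 39.147 kPa
Denominator = 77.08·sin22.5°·cos22.5° = 77.08·0.3827·0.9239 = 27.252 kPa
FS = 39.147 / 27.252 = 1.436

FS = 1.44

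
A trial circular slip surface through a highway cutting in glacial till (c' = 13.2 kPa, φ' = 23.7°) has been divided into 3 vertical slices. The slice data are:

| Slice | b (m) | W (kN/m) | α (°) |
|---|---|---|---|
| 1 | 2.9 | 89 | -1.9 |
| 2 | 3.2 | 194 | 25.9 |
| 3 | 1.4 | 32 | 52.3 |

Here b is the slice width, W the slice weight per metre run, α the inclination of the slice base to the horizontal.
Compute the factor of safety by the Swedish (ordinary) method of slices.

FS = 2.24

Ordinary method of slices: FS = Σ[c'·Δl_i + (W_i cosα_i)·tanφ'] / Σ W_i sinα_i, with Δl_i = b_i / cosα_i.
Slice 1: Δl = 2.9/cos(-1.9°) = 2.902 m; N'_1 = 89·cos(-1.9°) = 89.0; c'Δl = 38.30; W sinα = -3.0
Slice 2: Δl = 3.2/cos25.9° = 3.557 m; N'_2 = 194·cos25.9° = 174.5; c'Δl = 46.96; W sinα = 84.7
Slice 3: Δl = 1.4/cos52.3° = 2.289 m; N'_3 = 32·cos52.3° = 19.6; c'Δl = 30.22; W sinα = 25.3
Σc'Δl = 115.5 kN/m; ΣN' = 283.0 kN/m; ΣW sinα = 107.1 kN/m
Resisting = 115.5 + 283.0·tan23.7° = 115.5 + 124.2 = 239.7 kN/m
FS = 239.7 / 107.1 = 2.238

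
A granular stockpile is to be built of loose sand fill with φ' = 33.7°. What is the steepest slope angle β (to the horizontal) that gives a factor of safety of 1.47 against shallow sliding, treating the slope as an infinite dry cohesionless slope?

For an infinite dry cohesionless slope FS = tanφ'/tanβ, so tanβ = tanφ' / FS.
tanβ = tan33.7° / 1.47 = 0.6669 / 1.47 = 0.4537
β = arctan(0.4537) = 24.40°

β = 24.4°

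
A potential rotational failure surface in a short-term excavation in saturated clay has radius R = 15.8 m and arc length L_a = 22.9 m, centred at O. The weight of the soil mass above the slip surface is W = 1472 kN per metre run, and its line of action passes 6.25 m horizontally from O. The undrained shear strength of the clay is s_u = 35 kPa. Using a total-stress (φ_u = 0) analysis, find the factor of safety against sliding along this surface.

Taking moments about the centre O, the resisting moment is provided by the undrained shear strength acting along the arc:
M_R = s_u·L_a·R = 35·22.90·15.8 = 12663.7 kN·m/m
M_D = W·d = 1472·6.25 = 9200.0 kN·m/m
FS = M_R / M_D = 12663.7 / 9200.0 = 1.376

FS = 1.38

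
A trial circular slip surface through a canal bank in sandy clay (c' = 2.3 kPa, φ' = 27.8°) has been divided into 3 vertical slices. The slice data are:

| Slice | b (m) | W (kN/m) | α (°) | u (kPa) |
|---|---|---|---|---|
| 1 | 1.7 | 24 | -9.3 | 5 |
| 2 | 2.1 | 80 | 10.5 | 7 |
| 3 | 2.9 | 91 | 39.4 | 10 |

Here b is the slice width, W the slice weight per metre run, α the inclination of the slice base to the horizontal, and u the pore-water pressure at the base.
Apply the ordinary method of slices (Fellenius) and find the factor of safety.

Ordinary method of slices: FS = Σ[c'·Δl_i + (W_i cosα_i − u_i·Δl_i)·tanφ'] / Σ W_i sinα_i, with Δl_i = b_i / cosα_i.
Slice 1: Δl = 1.7/cos(-9.3°) = 1.723 m; N'_1 = 24·cos(-9.3°) − 5·1.723 = 15.1; c'Δl = 3.96; W sinα = -3.9
Slice 2: Δl = 2.1/cos10.5° = 2.136 m; N'_2 = 80·cos10.5° − 7·2.136 = 63.7; c'Δl = 4.91; W sinα = 14.6
Slice 3: Δl = 2.9/cos39.4° = 3.753 m; N'_3 = 91·cos39.4° − 10·3.753 = 32.8; c'Δl = 8.63; W sinα = 57.8
Σc'Δl = 17.5 kN/m; ΣN' = 111.6 kN/m; ΣW sinα = 68.5 kN/m
Resisting = 17.5 + 111.6·tan27.8° = 17.5 + 58.8 = 76.3 kN/m
FS = 76.3 / 68.5 = 1.115

FS = 1.11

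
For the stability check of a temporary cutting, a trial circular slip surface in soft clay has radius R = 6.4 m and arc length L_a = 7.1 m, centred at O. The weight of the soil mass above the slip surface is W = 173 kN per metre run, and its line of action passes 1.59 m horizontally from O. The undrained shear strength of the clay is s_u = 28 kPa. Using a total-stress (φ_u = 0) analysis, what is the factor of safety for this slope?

Taking moments about the centre O, the resisting moment is provided by the undrained shear strength acting along the arc:
M_R = s_u·L_a·R = 28·7.10·6.4 = 1272.3 kN·m/m
M_D = W·d = 173·1.59 = 275.1 kN·m/m
FS = M_R / M_D = 1272.3 / 275.1 = 4.625

FS = 4.63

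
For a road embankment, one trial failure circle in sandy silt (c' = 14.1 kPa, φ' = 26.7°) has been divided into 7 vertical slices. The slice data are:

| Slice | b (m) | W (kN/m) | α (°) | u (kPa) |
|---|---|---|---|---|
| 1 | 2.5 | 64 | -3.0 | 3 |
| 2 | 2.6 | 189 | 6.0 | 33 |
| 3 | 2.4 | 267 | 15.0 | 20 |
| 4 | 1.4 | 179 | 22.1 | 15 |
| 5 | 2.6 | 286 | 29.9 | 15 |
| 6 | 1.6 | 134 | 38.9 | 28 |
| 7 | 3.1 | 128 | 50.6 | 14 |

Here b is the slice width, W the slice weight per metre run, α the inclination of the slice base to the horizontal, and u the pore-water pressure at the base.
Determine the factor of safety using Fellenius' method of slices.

FS = 1.37

Ordinary method of slices: FS = Σ[c'·Δl_i + (W_i cosα_i − u_i·Δl_i)·tanφ'] / Σ W_i sinα_i, with Δl_i = b_i / cosα_i.
Slice 1: Δl = 2.5/cos(-3.0°) = 2.503 m; N'_1 = 64·cos(-3.0°) − 3·2.503 = 56.4; c'Δl = 35.30; W sinα = -3.3
Slice 2: Δl = 2.6/cos6.0° = 2.614 m; N'_2 = 189·cos6.0° − 33·2.614 = 101.7; c'Δl = 36.86; W sinα = 19.8
Slice 3: Δl = 2.4/cos15.0° = 2.485 m; N'_3 = 267·cos15.0° − 20·2.485 = 208.2; c'Δl = 35.03; W sinα = 69.1
Slice 4: Δl = 1.4/cos22.1° = 1.511 m; N'_4 = 179·cos22.1° − 15·1.511 = 143.2; c'Δl = 21.31; W sinα = 67.3
Slice 5: Δl = 2.6/cos29.9° = 2.999 m; N'_5 = 286·cos29.9° − 15·2.999 = 202.9; c'Δl = 42.29; W sinα = 142.6
Slice 6: Δl = 1.6/cos38.9° = 2.056 m; N'_6 = 134·cos38.9° − 28·2.056 = 46.7; c'Δl = 28.99; W sinα = 84.1
Slice 7: Δl = 3.1/cos50.6° = 4.884 m; N'_7 = 128·cos50.6° − 14·4.884 = 12.9; c'Δl = 68.86; W sinα = 98.9
Σc'Δl = 268.6 kN/m; ΣN' = 772.0 kN/m; ΣW sinα = 478.5 kN/m
Resisting = 268.6 + 772.0·tan26.7° = 268.6 + 388.3 = 656.9 kN/m
FS = 656.9 / 478.5 = 1.373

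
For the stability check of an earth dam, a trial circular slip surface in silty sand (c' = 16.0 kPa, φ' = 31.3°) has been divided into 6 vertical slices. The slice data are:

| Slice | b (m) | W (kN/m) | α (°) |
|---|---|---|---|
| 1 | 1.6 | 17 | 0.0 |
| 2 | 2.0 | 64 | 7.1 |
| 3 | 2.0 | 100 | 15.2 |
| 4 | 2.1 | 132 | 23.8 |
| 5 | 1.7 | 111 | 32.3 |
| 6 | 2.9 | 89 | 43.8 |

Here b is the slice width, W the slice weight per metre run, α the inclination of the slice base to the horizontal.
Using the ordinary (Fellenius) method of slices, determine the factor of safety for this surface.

Ordinary method of slices: FS = Σ[c'·Δl_i + (W_i cosα_i)·tanφ'] / Σ W_i sinα_i, with Δl_i = b_i / cosα_i.
Slice 1: Δl = 1.6/cos0.0° = 1.600 m; N'_1 = 17·cos0.0° = 17.0; c'Δl = 25.60; W sinα = 0.0
Slice 2: Δl = 2.0/cos7.1° = 2.015 m; N'_2 = 64·cos7.1° = 63.5; c'Δl = 32.25; W sinα = 7.9
Slice 3: Δl = 2.0/cos15.2° = 2.073 m; N'_3 = 100·cos15.2° = 96.5; c'Δl = 33.16; W sinα = 26.2
Slice 4: Δl = 2.1/cos23.8° = 2.295 m; N'_4 = 132·cos23.8° = 120.8; c'Δl = 36.72; W sinα = 53.3
Slice 5: Δl = 1.7/cos32.3° = 2.011 m; N'_5 = 111·cos32.3° = 93.8; c'Δl = 32.18; W sinα = 59.3
Slice 6: Δl = 2.9/cos43.8° = 4.018 m; N'_6 = 89·cos43.8° = 64.2; c'Δl = 64.29; W sinα = 61.6
Σc'Δl = 224.2 kN/m; ΣN' = 455.8 kN/m; ΣW sinα = 208.3 kN/m
Resisting = 224.2 + 455.8·tan31.3° = 224.2 + 277.2 = 501.4 kN/m
FS = 501.4 / 208.3 = 2.407

FS = 2.41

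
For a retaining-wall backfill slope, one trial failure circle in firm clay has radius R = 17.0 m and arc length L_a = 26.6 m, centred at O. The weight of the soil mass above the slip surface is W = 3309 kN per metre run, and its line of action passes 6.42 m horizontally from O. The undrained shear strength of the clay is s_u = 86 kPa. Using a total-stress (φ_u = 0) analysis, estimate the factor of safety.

Taking moments about the centre O, the resisting moment is provided by the undrained shear strength acting along the arc:
M_R = s_u·L_a·R = 86·26.60·17.0 = 38889.2 kN·m/m
M_D = W·d = 3309·6.42 = 21243.8 kN·m/m
FS = M_R / M_D = 38889.2 / 21243.8 = 1.831

FS = 1.83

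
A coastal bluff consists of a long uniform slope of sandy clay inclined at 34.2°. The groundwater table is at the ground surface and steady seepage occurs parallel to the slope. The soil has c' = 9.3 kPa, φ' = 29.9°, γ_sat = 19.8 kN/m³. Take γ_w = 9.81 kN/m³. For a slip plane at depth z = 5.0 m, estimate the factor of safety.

FS = 0.63

With seepage parallel to the slope and the water table at the surface, the effective normal stress on the slip plane uses the buoyant unit weight γ' = γ_sat − γ_w while the driving shear stress uses γ_sat:
FS = [c' + γ' z cos²β tanφ'] / [γ_sat z sinβ cosβ]
γ' = 19.8 − 9.81 = 9.99 kN/m³
Numerator = 9.3 + 9.99·5.0·cos²34.2°·tan29.9° = 9.3 + 9.99·5.0·0.6841·0.5750 = 28.948 kPa
Denominator = 19.8·5.0·sin34.2°·cos34.2° = 19.8·5.0·0.5621·0.8271 = 46.024 kPa
FS = 28.948 / 46.024 = 0.629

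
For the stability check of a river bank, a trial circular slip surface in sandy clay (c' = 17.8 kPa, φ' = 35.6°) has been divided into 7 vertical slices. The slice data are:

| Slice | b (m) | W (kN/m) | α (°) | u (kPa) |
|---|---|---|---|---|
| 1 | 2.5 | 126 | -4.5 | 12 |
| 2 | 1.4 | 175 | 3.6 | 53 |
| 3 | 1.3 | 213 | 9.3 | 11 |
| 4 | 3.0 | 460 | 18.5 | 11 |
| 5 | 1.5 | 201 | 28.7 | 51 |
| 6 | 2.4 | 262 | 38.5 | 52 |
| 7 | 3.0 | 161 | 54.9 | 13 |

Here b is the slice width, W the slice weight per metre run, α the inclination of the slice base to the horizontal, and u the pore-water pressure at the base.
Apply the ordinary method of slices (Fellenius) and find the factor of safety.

Ordinary method of slices: FS = Σ[c'·Δl_i + (W_i cosα_i − u_i·Δl_i)·tanφ'] / Σ W_i sinα_i, with Δl_i = b_i / cosα_i.
Slice 1: Δl = 2.5/cos(-4.5°) = 2.508 m; N'_1 = 126·cos(-4.5°) − 12·2.508 = 95.5; c'Δl = 44.64; W sinα = -9.9
Slice 2: Δl = 1.4/cos3.6° = 1.403 m; N'_2 = 175·cos3.6° − 53·1.403 = 100.3; c'Δl = 24.97; W sinα = 11.0
Slice 3: Δl = 1.3/cos9.3° = 1.317 m; N'_3 = 213·cos9.3° − 11·1.317 = 195.7; c'Δl = 23.45; W sinα = 34.4
Slice 4: Δl = 3.0/cos18.5° = 3.163 m; N'_4 = 460·cos18.5° − 11·3.163 = 401.4; c'Δl = 56.31; W sinα = 146.0
Slice 5: Δl = 1.5/cos28.7° = 1.710 m; N'_5 = 201·cos28.7° − 51·1.710 = 89.1; c'Δl = 30.44; W sinα = 96.5
Slice 6: Δl = 2.4/cos38.5° = 3.067 m; N'_6 = 262·cos38.5° − 52·3.067 = 45.6; c'Δl = 54.59; W sinα = 163.1
Slice 7: Δl = 3.0/cos54.9° = 5.217 m; N'_7 = 161·cos54.9° − 13·5.217 = 24.8; c'Δl = 92.87; W sinα = 131.7
Σc'Δl = 327.3 kN/m; ΣN' = 952.4 kN/m; ΣW sinα = 572.8 kN/m
Resisting = 327.3 + 952.4·tan35.6° = 327.3 + 681.8 = 1009.1 kN/m
FS = 1009.1 / 572.8 = 1.762

FS = 1.76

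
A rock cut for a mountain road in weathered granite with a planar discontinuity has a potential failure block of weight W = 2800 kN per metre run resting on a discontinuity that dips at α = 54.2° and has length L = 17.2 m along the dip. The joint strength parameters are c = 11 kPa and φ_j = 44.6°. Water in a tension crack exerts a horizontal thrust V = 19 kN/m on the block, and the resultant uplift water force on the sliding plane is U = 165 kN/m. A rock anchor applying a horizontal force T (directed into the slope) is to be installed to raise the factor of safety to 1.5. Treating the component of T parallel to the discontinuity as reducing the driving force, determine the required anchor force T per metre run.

T = 1071 kN/m

Resolving forces along and normal to the sliding plane, with the horizontal anchor force T adding T·sinα to the effective normal force and T·cosα acting up the plane against the driving force:
FS = [cL + (W cosα − U − V sinα + T sinα) tanφ_j] / [W sinα + V cosα − T cosα]
Without the anchor: N' = 1457.5 kN/m, driving T_d = 2282.1 kN/m, resisting R = 11·17.2 + 1457.5·tan44.6° = 1626.5 kN/m, FS = 0.71.
Setting FS = 1.5 and solving for T:
1.5·(2282.1 − T cos54.2°) = 1626.5 + T sin54.2°·tan44.6°
T·(sin54.2°·tan44.6° + 1.5·cos54.2°) = 1.5·2282.1 − 1626.5
T·(0.8111·0.9861 + 1.5·0.5850) = 3423.1 − 1626.5 = 1796.7
T·1.6773 = 1796.7
T = 1071.2 kN/m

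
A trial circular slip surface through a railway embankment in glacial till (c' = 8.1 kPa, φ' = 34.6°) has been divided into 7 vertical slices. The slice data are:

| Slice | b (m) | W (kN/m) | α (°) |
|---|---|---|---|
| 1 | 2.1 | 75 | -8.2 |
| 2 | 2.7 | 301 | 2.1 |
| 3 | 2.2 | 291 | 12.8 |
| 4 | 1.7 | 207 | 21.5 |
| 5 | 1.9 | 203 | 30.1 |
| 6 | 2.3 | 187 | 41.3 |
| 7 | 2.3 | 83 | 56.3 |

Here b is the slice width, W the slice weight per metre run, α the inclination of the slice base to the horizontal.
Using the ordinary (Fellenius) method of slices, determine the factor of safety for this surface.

FS = 2.27

Ordinary method of slices: FS = Σ[c'·Δl_i + (W_i cosα_i)·tanφ'] / Σ W_i sinα_i, with Δl_i = b_i / cosα_i.
Slice 1: Δl = 2.1/cos(-8.2°) = 2.122 m; N'_1 = 75·cos(-8.2°) = 74.2; c'Δl = 17.19; W sinα = -10.7
Slice 2: Δl = 2.7/cos2.1° = 2.702 m; N'_2 = 301·cos2.1° = 300.8; c'Δl = 21.88; W sinα = 11.0
Slice 3: Δl = 2.2/cos12.8° = 2.256 m; N'_3 = 291·cos12.8° = 283.8; c'Δl = 18.27; W sinα = 64.5
Slice 4: Δl = 1.7/cos21.5° = 1.827 m; N'_4 = 207·cos21.5° = 192.6; c'Δl = 14.80; W sinα = 75.9
Slice 5: Δl = 1.9/cos30.1° = 2.196 m; N'_5 = 203·cos30.1° = 175.6; c'Δl = 17.79; W sinα = 101.8
Slice 6: Δl = 2.3/cos41.3° = 3.062 m; N'_6 = 187·cos41.3° = 140.5; c'Δl = 24.80; W sinα = 123.4
Slice 7: Δl = 2.3/cos56.3° = 4.145 m; N'_7 = 83·cos56.3° = 46.1; c'Δl = 33.58; W sinα = 69.1
Σc'Δl = 148.3 kN/m; ΣN' = 1213.6 kN/m; ΣW sinα = 434.9 kN/m
Resisting = 148.3 + 1213.6·tan34.6° = 148.3 + 837.2 = 985.5 kN/m
FS = 985.5 / 434.9 = 2.266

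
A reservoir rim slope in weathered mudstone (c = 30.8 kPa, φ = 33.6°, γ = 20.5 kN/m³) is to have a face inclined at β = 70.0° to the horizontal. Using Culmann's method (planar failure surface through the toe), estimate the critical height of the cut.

Culmann's analysis gives the critical failure plane at α_cr = (β + φ)/2 = (70.0 + 33.6)/2 = 51.8°, and the critical height
H_c = (4c/γ) · sinβ cosφ / [1 − cos(β − φ)]
    = (4·30.8/20.5) · sin70.0°·cos33.6° / [1 − cos(36.4°)]
    = 6.010 · 0.9397·0.8329 / [1 − 0.8049]
    = 6.010 · 0.7827 / 0.1951
    = 24.11 m

H_c = 24.11 m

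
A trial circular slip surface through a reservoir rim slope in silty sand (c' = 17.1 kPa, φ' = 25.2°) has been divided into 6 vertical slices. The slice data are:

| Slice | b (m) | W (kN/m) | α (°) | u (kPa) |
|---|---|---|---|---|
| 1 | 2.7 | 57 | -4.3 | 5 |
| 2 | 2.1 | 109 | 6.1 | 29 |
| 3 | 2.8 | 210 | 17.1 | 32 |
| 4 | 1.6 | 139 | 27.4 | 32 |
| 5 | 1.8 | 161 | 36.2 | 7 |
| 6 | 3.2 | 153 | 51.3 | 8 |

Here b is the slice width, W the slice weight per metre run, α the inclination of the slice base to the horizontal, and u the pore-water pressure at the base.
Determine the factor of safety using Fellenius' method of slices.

Ordinary method of slices: FS = Σ[c'·Δl_i + (W_i cosα_i − u_i·Δl_i)·tanφ'] / Σ W_i sinα_i, with Δl_i = b_i / cosα_i.
Slice 1: Δl = 2.7/cos(-4.3°) = 2.708 m; N'_1 = 57·cos(-4.3°) − 5·2.708 = 43.3; c'Δl = 46.30; W sinα = -4.3
Slice 2: Δl = 2.1/cos6.1° = 2.112 m; N'_2 = 109·cos6.1° − 29·2.112 = 47.1; c'Δl = 36.11; W sinα = 11.6
Slice 3: Δl = 2.8/cos17.1° = 2.930 m; N'_3 = 210·cos17.1° − 32·2.930 = 107.0; c'Δl = 50.09; W sinα = 61.7
Slice 4: Δl = 1.6/cos27.4° = 1.802 m; N'_4 = 139·cos27.4° − 32·1.802 = 65.7; c'Δl = 30.82; W sinα = 64.0
Slice 5: Δl = 1.8/cos36.2° = 2.231 m; N'_5 = 161·cos36.2° − 7·2.231 = 114.3; c'Δl = 38.14; W sinα = 95.1
Slice 6: Δl = 3.2/cos51.3° = 5.118 m; N'_6 = 153·cos51.3° − 8·5.118 = 54.7; c'Δl = 87.52; W sinα = 119.4
Σc'Δl = 289.0 kN/m; ΣN' = 432.2 kN/m; ΣW sinα = 347.5 kN/m
Resisting = 289.0 + 432.2·tan25.2° = 289.0 + 203.4 = 492.4 kN/m
FS = 492.4 / 347.5 = 1.417

FS = 1.42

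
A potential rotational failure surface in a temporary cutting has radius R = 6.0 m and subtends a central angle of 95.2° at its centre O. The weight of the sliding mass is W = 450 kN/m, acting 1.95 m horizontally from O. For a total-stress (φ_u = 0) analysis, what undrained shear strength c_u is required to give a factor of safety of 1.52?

c_u = 22.3 kPa

FS = c_u·L_a·R / (W·d), so c_u = FS·W·d / (L_a·R).
Arc length L_a = R·θ = 6.0·(95.2°·π/180) = 6.0·1.6616 = 9.97 m
c_u = 1.52·450·1.95 / (9.97·6.0) = 1333.8 / 59.82 = 22.30 kPa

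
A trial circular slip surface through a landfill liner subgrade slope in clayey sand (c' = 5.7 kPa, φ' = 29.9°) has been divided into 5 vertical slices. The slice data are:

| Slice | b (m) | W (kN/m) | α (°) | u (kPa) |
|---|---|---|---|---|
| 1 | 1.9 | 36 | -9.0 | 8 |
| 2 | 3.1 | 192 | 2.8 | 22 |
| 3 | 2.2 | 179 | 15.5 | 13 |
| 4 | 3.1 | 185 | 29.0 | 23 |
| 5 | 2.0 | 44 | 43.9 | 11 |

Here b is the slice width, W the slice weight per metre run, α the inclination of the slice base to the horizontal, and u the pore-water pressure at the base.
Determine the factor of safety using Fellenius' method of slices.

Ordinary method of slices: FS = Σ[c'·Δl_i + (W_i cosα_i − u_i·Δl_i)·tanφ'] / Σ W_i sinα_i, with Δl_i = b_i / cosα_i.
Slice 1: Δl = 1.9/cos(-9.0°) = 1.924 m; N'_1 = 36·cos(-9.0°) − 8·1.924 = 20.2; c'Δl = 10.96; W sinα = -5.6
Slice 2: Δl = 3.1/cos2.8° = 3.104 m; N'_2 = 192·cos2.8° − 22·3.104 = 123.5; c'Δl = 17.69; W sinα = 9.4
Slice 3: Δl = 2.2/cos15.5° = 2.283 m; N'_3 = 179·cos15.5° − 13·2.283 = 142.8; c'Δl = 13.01; W sinα = 47.8
Slice 4: Δl = 3.1/cos29.0° = 3.544 m; N'_4 = 185·cos29.0° − 23·3.544 = 80.3; c'Δl = 20.20; W sinα = 89.7
Slice 5: Δl = 2.0/cos43.9° = 2.776 m; N'_5 = 44·cos43.9° − 11·2.776 = 1.2; c'Δl = 15.82; W sinα = 30.5
Σc'Δl = 77.7 kN/m; ΣN' = 367.9 kN/m; ΣW sinα = 171.8 kN/m
Resisting = 77.7 + 367.9·tan29.9° = 77.7 + 211.6 = 289.3 kN/m
FS = 289.3 / 171.8 = 1.684

FS = 1.68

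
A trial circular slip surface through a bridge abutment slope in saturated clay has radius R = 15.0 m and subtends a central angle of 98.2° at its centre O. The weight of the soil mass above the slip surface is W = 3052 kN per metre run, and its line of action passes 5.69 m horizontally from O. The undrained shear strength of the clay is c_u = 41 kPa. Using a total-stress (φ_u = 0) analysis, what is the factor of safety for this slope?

FS = 0.91

Taking moments about the centre O, the resisting moment is provided by the undrained shear strength acting along the arc:
Arc length L_a = R·θ = 15.0·(98.2°·π/180) = 15.0·1.7139 = 25.71 m
M_R = c_u·L_a·R = 41·25.71·15.0 = 15810.9 kN·m/m
M_D = W·d = 3052·5.69 = 17365.9 kN·m/m
FS = M_R / M_D = 15810.9 / 17365.9 = 0.910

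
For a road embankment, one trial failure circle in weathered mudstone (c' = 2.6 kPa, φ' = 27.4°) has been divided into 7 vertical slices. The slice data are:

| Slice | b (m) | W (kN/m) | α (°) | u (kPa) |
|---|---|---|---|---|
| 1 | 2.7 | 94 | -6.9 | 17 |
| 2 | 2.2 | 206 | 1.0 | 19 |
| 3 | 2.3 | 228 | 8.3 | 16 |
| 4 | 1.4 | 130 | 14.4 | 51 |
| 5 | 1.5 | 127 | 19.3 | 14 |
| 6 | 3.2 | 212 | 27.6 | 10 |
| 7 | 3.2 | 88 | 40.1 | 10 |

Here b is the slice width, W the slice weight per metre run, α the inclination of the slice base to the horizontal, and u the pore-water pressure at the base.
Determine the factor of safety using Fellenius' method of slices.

Ordinary method of slices: FS = Σ[c'·Δl_i + (W_i cosα_i − u_i·Δl_i)·tanφ'] / Σ W_i sinα_i, with Δl_i = b_i / cosα_i.
Slice 1: Δl = 2.7/cos(-6.9°) = 2.720 m; N'_1 = 94·cos(-6.9°) − 17·2.720 = 47.1; c'Δl = 7.07; W sinα = -11.3
Slice 2: Δl = 2.2/cos1.0° = 2.200 m; N'_2 = 206·cos1.0° − 19·2.200 = 164.2; c'Δl = 5.72; W sinα = 3.6
Slice 3: Δl = 2.3/cos8.3° = 2.324 m; N'_3 = 228·cos8.3° − 16·2.324 = 188.4; c'Δl = 6.04; W sinα = 32.9
Slice 4: Δl = 1.4/cos14.4° = 1.445 m; N'_4 = 130·cos14.4° − 51·1.445 = 52.2; c'Δl = 3.76; W sinα = 32.3
Slice 5: Δl = 1.5/cos19.3° = 1.589 m; N'_5 = 127·cos19.3° − 14·1.589 = 97.6; c'Δl = 4.13; W sinα = 42.0
Slice 6: Δl = 3.2/cos27.6° = 3.611 m; N'_6 = 212·cos27.6° − 10·3.611 = 151.8; c'Δl = 9.39; W sinα = 98.2
Slice 7: Δl = 3.2/cos40.1° = 4.183 m; N'_7 = 88·cos40.1° − 10·4.183 = 25.5; c'Δl = 10.88; W sinα = 56.7
Σc'Δl = 47.0 kN/m; ΣN' = 726.7 kN/m; ΣW sinα = 254.4 kN/m
Resisting = 47.0 + 726.7·tan27.4° = 47.0 + 376.7 = 423.7 kN/m
FS = 423.7 / 254.4 = 1.665

FS = 1.67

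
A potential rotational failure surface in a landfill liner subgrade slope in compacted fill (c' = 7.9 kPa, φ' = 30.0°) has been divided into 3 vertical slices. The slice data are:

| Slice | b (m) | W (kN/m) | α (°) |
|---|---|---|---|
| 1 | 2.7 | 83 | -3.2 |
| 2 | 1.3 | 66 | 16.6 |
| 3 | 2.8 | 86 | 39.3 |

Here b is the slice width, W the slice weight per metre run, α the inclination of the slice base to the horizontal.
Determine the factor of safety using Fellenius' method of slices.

Ordinary method of slices: FS = Σ[c'·Δl_i + (W_i cosα_i)·tanφ'] / Σ W_i sinα_i, with Δl_i = b_i / cosα_i.
Slice 1: Δl = 2.7/cos(-3.2°) = 2.704 m; N'_1 = 83·cos(-3.2°) = 82.9; c'Δl = 21.36; W sinα = -4.6
Slice 2: Δl = 1.3/cos16.6° = 1.357 m; N'_2 = 66·cos16.6° = 63.2; c'Δl = 10.72; W sinα = 18.9
Slice 3: Δl = 2.8/cos39.3° = 3.618 m; N'_3 = 86·cos39.3° = 66.6; c'Δl = 28.58; W sinα = 54.5
Σc'Δl = 60.7 kN/m; ΣN' = 212.7 kN/m; ΣW sinα = 68.7 kN/m
Resisting = 60.7 + 212.7·tan30.0° = 60.7 + 122.8 = 183.4 kN/m
FS = 183.4 / 68.7 = 2.671

FS = 2.67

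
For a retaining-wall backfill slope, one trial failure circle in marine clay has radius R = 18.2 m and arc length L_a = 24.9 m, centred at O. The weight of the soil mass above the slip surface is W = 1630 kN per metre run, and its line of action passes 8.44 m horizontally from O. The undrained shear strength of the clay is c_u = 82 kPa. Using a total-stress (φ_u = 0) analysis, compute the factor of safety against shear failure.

FS = 2.70

Taking moments about the centre O, the resisting moment is provided by the undrained shear strength acting along the arc:
M_R = c_u·L_a·R = 82·24.90·18.2 = 37160.8 kN·m/m
M_D = W·d = 1630·8.44 = 13757.2 kN·m/m
FS = M_R / M_D = 37160.8 / 13757.2 = 2.701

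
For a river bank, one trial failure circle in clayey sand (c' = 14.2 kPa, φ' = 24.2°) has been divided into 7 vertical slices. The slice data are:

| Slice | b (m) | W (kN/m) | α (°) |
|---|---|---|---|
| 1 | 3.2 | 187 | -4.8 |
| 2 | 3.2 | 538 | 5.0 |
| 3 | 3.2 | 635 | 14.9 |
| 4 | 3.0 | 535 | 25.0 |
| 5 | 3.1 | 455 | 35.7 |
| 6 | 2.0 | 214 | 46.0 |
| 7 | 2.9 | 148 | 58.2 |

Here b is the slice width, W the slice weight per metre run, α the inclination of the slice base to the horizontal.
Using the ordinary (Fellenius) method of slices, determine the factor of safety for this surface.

Ordinary method of slices: FS = Σ[c'·Δl_i + (W_i cosα_i)·tanφ'] / Σ W_i sinα_i, with Δl_i = b_i / cosα_i.
Slice 1: Δl = 3.2/cos(-4.8°) = 3.211 m; N'_1 = 187·cos(-4.8°) = 186.3; c'Δl = 45.60; W sinα = -15.6
Slice 2: Δl = 3.2/cos5.0° = 3.212 m; N'_2 = 538·cos5.0° = 536.0; c'Δl = 45.61; W sinα = 46.9
Slice 3: Δl = 3.2/cos14.9° = 3.311 m; N'_3 = 635·cos14.9° = 613.6; c'Δl = 47.02; W sinα = 163.3
Slice 4: Δl = 3.0/cos25.0° = 3.310 m; N'_4 = 535·cos25.0° = 484.9; c'Δl = 47.00; W sinα = 226.1
Slice 5: Δl = 3.1/cos35.7° = 3.817 m; N'_5 = 455·cos35.7° = 369.5; c'Δl = 54.21; W sinα = 265.5
Slice 6: Δl = 2.0/cos46.0° = 2.879 m; N'_6 = 214·cos46.0° = 148.7; c'Δl = 40.88; W sinα = 153.9
Slice 7: Δl = 2.9/cos58.2° = 5.503 m; N'_7 = 148·cos58.2° = 78.0; c'Δl = 78.15; W sinα = 125.8
Σc'Δl = 358.5 kN/m; ΣN' = 2417.0 kN/m; ΣW sinα = 965.9 kN/m
Resisting = 358.5 + 2417.0·tan24.2° = 358.5 + 1086.2 = 1444.7 kN/m
FS = 1444.7 / 965.9 = 1.496

FS = 1.50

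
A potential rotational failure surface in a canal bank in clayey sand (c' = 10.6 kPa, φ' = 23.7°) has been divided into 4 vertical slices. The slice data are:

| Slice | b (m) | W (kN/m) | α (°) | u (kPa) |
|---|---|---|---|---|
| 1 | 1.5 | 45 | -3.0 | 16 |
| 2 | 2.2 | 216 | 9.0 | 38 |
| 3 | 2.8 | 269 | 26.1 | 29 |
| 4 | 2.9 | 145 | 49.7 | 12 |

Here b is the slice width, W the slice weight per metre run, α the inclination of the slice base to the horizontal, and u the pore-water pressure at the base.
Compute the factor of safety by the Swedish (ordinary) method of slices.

FS = 1.04

Ordinary method of slices: FS = Σ[c'·Δl_i + (W_i cosα_i − u_i·Δl_i)·tanφ'] / Σ W_i sinα_i, with Δl_i = b_i / cosα_i.
Slice 1: Δl = 1.5/cos(-3.0°) = 1.502 m; N'_1 = 45·cos(-3.0°) − 16·1.502 = 20.9; c'Δl = 15.92; W sinα = -2.4
Slice 2: Δl = 2.2/cos9.0° = 2.227 m; N'_2 = 216·cos9.0° − 38·2.227 = 128.7; c'Δl = 23.61; W sinα = 33.8
Slice 3: Δl = 2.8/cos26.1° = 3.118 m; N'_3 = 269·cos26.1° − 29·3.118 = 151.1; c'Δl = 33.05; W sinα = 118.3
Slice 4: Δl = 2.9/cos49.7° = 4.484 m; N'_4 = 145·cos49.7° − 12·4.484 = 40.0; c'Δl = 47.53; W sinα = 110.6
Σc'Δl = 120.1 kN/m; ΣN' = 340.7 kN/m; ΣW sinα = 260.4 kN/m
Resisting = 120.1 + 340.7·tan23.7° = 120.1 + 149.6 = 269.7 kN/m
FS = 269.7 / 260.4 = 1.036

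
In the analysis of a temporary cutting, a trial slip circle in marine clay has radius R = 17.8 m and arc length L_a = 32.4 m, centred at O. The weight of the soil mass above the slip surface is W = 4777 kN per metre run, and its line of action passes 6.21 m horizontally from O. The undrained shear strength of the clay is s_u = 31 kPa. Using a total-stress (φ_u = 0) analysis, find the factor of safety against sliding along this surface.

Taking moments about the centre O, the resisting moment is provided by the undrained shear strength acting along the arc:
M_R = s_u·L_a·R = 31·32.40·17.8 = 17878.3 kN·m/m
M_D = W·d = 4777·6.21 = 29665.2 kN·m/m
FS = M_R / M_D = 17878.3 / 29665.2 = 0.603

FS = 0.60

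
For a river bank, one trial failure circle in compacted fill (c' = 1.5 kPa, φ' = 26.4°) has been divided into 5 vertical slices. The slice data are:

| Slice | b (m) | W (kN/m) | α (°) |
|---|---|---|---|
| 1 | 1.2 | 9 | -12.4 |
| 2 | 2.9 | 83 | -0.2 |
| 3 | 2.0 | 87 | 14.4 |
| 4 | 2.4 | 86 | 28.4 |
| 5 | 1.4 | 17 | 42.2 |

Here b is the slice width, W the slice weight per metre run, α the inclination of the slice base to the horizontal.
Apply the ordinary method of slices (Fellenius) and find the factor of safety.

Ordinary method of slices: FS = Σ[c'·Δl_i + (W_i cosα_i)·tanφ'] / Σ W_i sinα_i, with Δl_i = b_i / cosα_i.
Slice 1: Δl = 1.2/cos(-12.4°) = 1.229 m; N'_1 = 9·cos(-12.4°) = 8.8; c'Δl = 1.84; W sinα = -1.9
Slice 2: Δl = 2.9/cos(-0.2°) = 2.900 m; N'_2 = 83·cos(-0.2°) = 83.0; c'Δl = 4.35; W sinα = -0.3
Slice 3: Δl = 2.0/cos14.4° = 2.065 m; N'_3 = 87·cos14.4° = 84.3; c'Δl = 3.10; W sinα = 21.6
Slice 4: Δl = 2.4/cos28.4° = 2.728 m; N'_4 = 86·cos28.4° = 75.6; c'Δl = 4.09; W sinα = 40.9
Slice 5: Δl = 1.4/cos42.2° = 1.890 m; N'_5 = 17·cos42.2° = 12.6; c'Δl = 2.83; W sinα = 11.4
Σc'Δl = 16.2 kN/m; ΣN' = 264.3 kN/m; ΣW sinα = 71.7 kN/m
Resisting = 16.2 + 264.3·tan26.4° = 16.2 + 131.2 = 147.4 kN/m
FS = 147.4 / 71.7 = 2.055

FS = 2.05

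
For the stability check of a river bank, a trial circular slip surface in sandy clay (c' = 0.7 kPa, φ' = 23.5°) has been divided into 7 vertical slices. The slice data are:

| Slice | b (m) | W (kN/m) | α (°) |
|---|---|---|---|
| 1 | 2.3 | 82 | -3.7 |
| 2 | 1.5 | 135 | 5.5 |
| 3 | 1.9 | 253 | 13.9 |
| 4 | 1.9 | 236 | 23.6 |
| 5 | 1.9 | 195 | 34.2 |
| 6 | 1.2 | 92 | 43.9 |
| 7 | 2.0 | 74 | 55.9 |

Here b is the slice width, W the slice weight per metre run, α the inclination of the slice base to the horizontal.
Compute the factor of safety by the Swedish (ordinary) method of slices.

Ordinary method of slices: FS = Σ[c'·Δl_i + (W_i cosα_i)·tanφ'] / Σ W_i sinα_i, with Δl_i = b_i / cosα_i.
Slice 1: Δl = 2.3/cos(-3.7°) = 2.305 m; N'_1 = 82·cos(-3.7°) = 81.8; c'Δl = 1.61; W sinα = -5.3
Slice 2: Δl = 1.5/cos5.5° = 1.507 m; N'_2 = 135·cos5.5° = 134.4; c'Δl = 1.05; W sinα = 12.9
Slice 3: Δl = 1.9/cos13.9° = 1.957 m; N'_3 = 253·cos13.9° = 245.6; c'Δl = 1.37; W sinα = 60.8
Slice 4: Δl = 1.9/cos23.6° = 2.073 m; N'_4 = 236·cos23.6° = 216.3; c'Δl = 1.45; W sinα = 94.5
Slice 5: Δl = 1.9/cos34.2° = 2.297 m; N'_5 = 195·cos34.2° = 161.3; c'Δl = 1.61; W sinα = 109.6
Slice 6: Δl = 1.2/cos43.9° = 1.665 m; N'_6 = 92·cos43.9° = 66.3; c'Δl = 1.17; W sinα = 63.8
Slice 7: Δl = 2.0/cos55.9° = 3.567 m; N'_7 = 74·cos55.9° = 41.5; c'Δl = 2.50; W sinα = 61.3
Σc'Δl = 10.8 kN/m; ΣN' = 947.1 kN/m; ΣW sinα = 397.6 kN/m
Resisting = 10.8 + 947.1·tan23.5° = 10.8 + 411.8 = 422.6 kN/m
FS = 422.6 / 397.6 = 1.063

FS = 1.06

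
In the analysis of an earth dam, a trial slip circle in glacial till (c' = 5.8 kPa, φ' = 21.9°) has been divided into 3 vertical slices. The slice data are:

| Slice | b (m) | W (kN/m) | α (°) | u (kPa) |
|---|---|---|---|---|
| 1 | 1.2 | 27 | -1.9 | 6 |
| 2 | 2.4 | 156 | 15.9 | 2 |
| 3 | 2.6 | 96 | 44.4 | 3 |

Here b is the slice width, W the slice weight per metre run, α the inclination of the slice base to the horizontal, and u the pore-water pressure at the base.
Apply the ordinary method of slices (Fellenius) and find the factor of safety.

FS = 1.21

Ordinary method of slices: FS = Σ[c'·Δl_i + (W_i cosα_i − u_i·Δl_i)·tanφ'] / Σ W_i sinα_i, with Δl_i = b_i / cosα_i.
Slice 1: Δl = 1.2/cos(-1.9°) = 1.201 m; N'_1 = 27·cos(-1.9°) − 6·1.201 = 19.8; c'Δl = 6.96; W sinα = -0.9
Slice 2: Δl = 2.4/cos15.9° = 2.495 m; N'_2 = 156·cos15.9° − 2·2.495 = 145.0; c'Δl = 14.47; W sinα = 42.7
Slice 3: Δl = 2.6/cos44.4° = 3.639 m; N'_3 = 96·cos44.4° − 3·3.639 = 57.7; c'Δl = 21.11; W sinα = 67.2
Σc'Δl = 42.5 kN/m; ΣN' = 222.5 kN/m; ΣW sinα = 109.0 kN/m
Resisting = 42.5 + 222.5·tan21.9° = 42.5 + 89.4 = 132.0 kN/m
FS = 132.0 / 109.0 = 1.211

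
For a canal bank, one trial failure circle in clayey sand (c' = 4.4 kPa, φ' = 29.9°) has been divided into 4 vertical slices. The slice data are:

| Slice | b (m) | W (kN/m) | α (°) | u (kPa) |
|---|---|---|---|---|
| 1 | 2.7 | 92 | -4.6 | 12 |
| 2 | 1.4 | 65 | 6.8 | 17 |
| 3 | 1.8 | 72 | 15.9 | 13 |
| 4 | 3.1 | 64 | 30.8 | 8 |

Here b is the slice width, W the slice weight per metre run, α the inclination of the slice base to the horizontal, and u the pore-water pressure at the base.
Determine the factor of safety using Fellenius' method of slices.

Ordinary method of slices: FS = Σ[c'·Δl_i + (W_i cosα_i − u_i·Δl_i)·tanφ'] / Σ W_i sinα_i, with Δl_i = b_i / cosα_i.
Slice 1: Δl = 2.7/cos(-4.6°) = 2.709 m; N'_1 = 92·cos(-4.6°) − 12·2.709 = 59.2; c'Δl = 11.92; W sinα = -7.4
Slice 2: Δl = 1.4/cos6.8° = 1.410 m; N'_2 = 65·cos6.8° − 17·1.410 = 40.6; c'Δl = 6.20; W sinα = 7.7
Slice 3: Δl = 1.8/cos15.9° = 1.872 m; N'_3 = 72·cos15.9° − 13·1.872 = 44.9; c'Δl = 8.24; W sinα = 19.7
Slice 4: Δl = 3.1/cos30.8° = 3.609 m; N'_4 = 64·cos30.8° − 8·3.609 = 26.1; c'Δl = 15.88; W sinα = 32.8
Σc'Δl = 42.2 kN/m; ΣN' = 170.8 kN/m; ΣW sinα = 52.8 kN/m
Resisting = 42.2 + 170.8·tan29.9° = 42.2 + 98.2 = 140.4 kN/m
FS = 140.4 / 52.8 = 2.659

FS = 2.66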